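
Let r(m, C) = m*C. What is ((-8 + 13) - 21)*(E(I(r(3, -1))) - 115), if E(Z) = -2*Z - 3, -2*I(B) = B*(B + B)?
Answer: 1600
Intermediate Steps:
r(m, C) = C*m
I(B) = -B**2 (I(B) = -B*(B + B)/2 = -B*2*B/2 = -B**2)
E(Z) = -3 - 2*Z
((-8 + 13) - 21)*(E(I(r(3, -1))) - 115) = ((-8 + 13) - 21)*((-3 - (-2)*(-1*3)**2) - 115) = (5 - 21)*((-3 - (-2)*(-3)**2) - 115) = -16*((-3 - (-2)*9) - 115) = -16*((-3 - 2*(-9)) - 115) = -16*((-3 + 18) - 115) = -16*(15 - 115) = -16*(-100) = 1600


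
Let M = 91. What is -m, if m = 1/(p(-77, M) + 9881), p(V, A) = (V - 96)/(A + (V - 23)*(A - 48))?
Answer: -4209/41589302 ≈ -0.00010120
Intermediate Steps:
p(V, A) = (-96 + V)/(A + (-48 + A)*(-23 + V)) (p(V, A) = (-96 + V)/(A + (-23 + V)*(-48 + A)) = (-96 + V)/(A + (-48 + A)*(-23 + V)))
m = 4209/41589302 (m = 1/((-96 - 77)/(1104 - 48*(-77) - 22*91 + 91*(-77)) + 9881) = 1/(-173/(1104 + 3696 - 2002 - 7007) + 9881) = 1/(-173/(-4209) + 9881) = 1/(-1/4209*(-173) + 9881) = 1/(173/4209 + 9881) = 1/(41589302/4209) = 4209/41589302 ≈ 0.00010120)
-m = -1*4209/41589302 = -4209/41589302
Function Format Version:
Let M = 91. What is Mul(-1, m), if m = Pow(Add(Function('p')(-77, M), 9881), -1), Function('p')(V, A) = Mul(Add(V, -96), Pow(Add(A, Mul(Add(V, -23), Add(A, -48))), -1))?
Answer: Rational(-4209, 41589302) ≈ -0.00010120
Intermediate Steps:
Function('p')(V, A) = Mul(Pow(Add(A, Mul(Add(-48, A), Add(-23, V))), -1), Add(-96, V)) (Function('p')(V, A) = Mul(Add(-96, V), Pow(Add(A, Mul(Add(-23, V), Add(-48, A))), -1)) = Mul(Add(-96, V), Pow(Add(A, Mul(Add(-48, A), Add(-23, V))), -1)) = Mul(Pow(Add(A, Mul(Add(-48, A), Add(-23, V))), -1), Add(-96, V)))
m = Rational(4209, 41589302) (m = Pow(Add(Mul(Pow(Add(1104, Mul(-48, -77), Mul(-22, 91), Mul(91, -77)), -1), Add(-96, -77)), 9881), -1) = Pow(Add(Mul(Pow(Add(1104, 3696, -2002, -7007), -1), -173), 9881), -1) = Pow(Add(Mul(Pow(-4209, -1), -173), 9881), -1) = Pow(Add(Mul(Rational(-1, 4209), -173), 9881), -1) = Pow(Add(Rational(173, 4209), 9881), -1) = Pow(Rational(41589302, 4209), -1) = Rational(4209, 41589302) ≈ 0.00010120)
Mul(-1, m) = Mul(-1, Rational(4209, 41589302)) = Rational(-4209, 41589302)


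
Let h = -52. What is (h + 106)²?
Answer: 2916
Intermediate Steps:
(h + 106)² = (-52 + 106)² = 54² = 2916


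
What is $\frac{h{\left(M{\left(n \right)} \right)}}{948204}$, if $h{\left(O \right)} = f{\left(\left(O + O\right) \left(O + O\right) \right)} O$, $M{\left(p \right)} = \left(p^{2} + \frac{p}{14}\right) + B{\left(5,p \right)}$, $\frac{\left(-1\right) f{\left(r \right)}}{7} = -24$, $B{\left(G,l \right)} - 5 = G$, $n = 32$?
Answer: $\frac{4836}{26339} \approx 0.18361$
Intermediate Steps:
$B{\left(G,l \right)} = 5 + G$
$f{\left(r \right)} = 168$ ($f{\left(r \right)} = \left(-7\right) \left(-24\right) = 168$)
$M{\left(p \right)} = 10 + p^{2} + \frac{p}{14}$ ($M{\left(p \right)} = \left(p^{2} + \frac{p}{14}\right) + \left(5 + 5\right) = \left(p^{2} + \frac{p}{14}\right) + 10 = 10 + p^{2} + \frac{p}{14}$)
$h{\left(O \right)} = 168 O$
$\frac{h{\left(M{\left(n \right)} \right)}}{948204} = \frac{168 \left(10 + 32^{2} + \frac{1}{14} \cdot 32\right)}{948204} = 168 \left(10 + 1024 + \frac{16}{7}\right) \frac{1}{948204} = 168 \cdot \frac{7254}{7} \cdot \frac{1}{948204} = 174096 \cdot \frac{1}{948204} = \frac{4836}{26339}$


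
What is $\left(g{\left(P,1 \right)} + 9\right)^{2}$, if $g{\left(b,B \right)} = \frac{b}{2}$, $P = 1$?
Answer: $\frac{361}{4} \approx 90.25$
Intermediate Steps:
$g{\left(b,B \right)} = \frac{b}{2}$ ($g{\left(b,B \right)} = b \frac{1}{2} = \frac{b}{2}$)
$\left(g{\left(P,1 \right)} + 9\right)^{2} = \left(\frac{1}{2} \cdot 1 + 9\right)^{2} = \left(\frac{1}{2} + 9\right)^{2} = \left(\frac{19}{2}\right)^{2} = \frac{361}{4}$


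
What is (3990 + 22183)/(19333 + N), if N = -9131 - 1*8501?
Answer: 3739/243 ≈ 15.387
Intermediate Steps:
N = -17632 (N = -9131 - 8501 = -17632)
(3990 + 22183)/(19333 + N) = (3990 + 22183)/(19333 - 17632) = 26173/1701 = 26173*(1/1701) = 3739/243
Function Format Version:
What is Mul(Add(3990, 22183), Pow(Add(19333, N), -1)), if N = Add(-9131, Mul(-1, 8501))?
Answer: Rational(3739, 243) ≈ 15.387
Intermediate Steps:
N = -17632 (N = Add(-9131, -8501) = -17632)
Mul(Add(3990, 22183), Pow(Add(19333, N), -1)) = Mul(Add(3990, 22183), Pow(Add(19333, -17632), -1)) = Mul(26173, Pow(1701, -1)) = Mul(26173, Rational(1, 1701)) = Rational(3739, 243)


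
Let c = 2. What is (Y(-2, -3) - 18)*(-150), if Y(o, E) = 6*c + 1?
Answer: 750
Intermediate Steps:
Y(o, E) = 13 (Y(o, E) = 6*2 + 1 = 12 + 1 = 13)
(Y(-2, -3) - 18)*(-150) = (13 - 18)*(-150) = -5*(-150) = 750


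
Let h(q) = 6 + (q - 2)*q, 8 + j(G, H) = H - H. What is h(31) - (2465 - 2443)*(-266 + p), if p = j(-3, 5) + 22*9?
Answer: 2577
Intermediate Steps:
j(G, H) = -8 (j(G, H) = -8 + (H - H) = -8 + 0 = -8)
p = 190 (p = -8 + 22*9 = -8 + 198 = 190)
h(q) = 6 + q*(-2 + q) (h(q) = 6 + (-2 + q)*q = 6 + q*(-2 + q))
h(31) - (2465 - 2443)*(-266 + p) = (6 + 31² - 2*31) - (2465 - 2443)*(-266 + 190) = (6 + 961 - 62) - 22*(-76) = 905 - 1*(-1672) = 905 + 1672 = 2577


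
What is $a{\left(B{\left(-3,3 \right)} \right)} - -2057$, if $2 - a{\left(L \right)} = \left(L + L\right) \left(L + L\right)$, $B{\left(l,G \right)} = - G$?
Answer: $2023$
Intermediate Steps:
$a{\left(L \right)} = 2 - 4 L^{2}$ ($a{\left(L \right)} = 2 - \left(L + L\right) \left(L + L\right) = 2 - 2 L 2 L = 2 - 4 L^{2}$)
$a{\left(B{\left(-3,3 \right)} \right)} - -2057 = \left(2 - 4 \left(\left(-1\right) 3\right)^{2}\right) - -2057 = \left(2 - 4 \left(-3\right)^{2}\right) + 2057 = \left(2 - 36\right) + 2057 = -34 + 2057 = 2023$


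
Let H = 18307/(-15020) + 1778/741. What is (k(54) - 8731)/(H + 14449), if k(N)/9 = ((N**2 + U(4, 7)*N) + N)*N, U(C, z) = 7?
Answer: 1637497027140/14620719023 ≈ 112.00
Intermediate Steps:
H = 13140073/11129820 (H = 18307*(-1/15020) + 1778*(1/741) = -18307/15020 + 1778/741 = 13140073/11129820 ≈ 1.1806)
k(N) = 9*N*(N**2 + 8*N) (k(N) = 9*(((N**2 + 7*N) + N)*N) = 9*((N**2 + 8*N)*N) = 9*(N*(N**2 + 8*N)) = 9*N*(N**2 + 8*N))
(k(54) - 8731)/(H + 14449) = (9*54**2*(8 + 54) - 8731)/(13140073/11129820 + 14449) = (9*2916*62 - 8731)/(160827909253/11129820) = (1627128 - 8731)*(11129820/160827909253) = 1618397*(11129820/160827909253) = 1637497027140/14620719023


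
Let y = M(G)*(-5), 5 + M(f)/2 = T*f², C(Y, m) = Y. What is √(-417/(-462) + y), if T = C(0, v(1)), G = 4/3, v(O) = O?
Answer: 3*√134134/154 ≈ 7.1346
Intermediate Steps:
G = 4/3 (G = 4*(⅓) = 4/3 ≈ 1.3333)
T = 0
M(f) = -10 (M(f) = -10 + 2*(0*f²) = -10 + 2*0 = -10 + 0 = -10)
y = 50 (y = -10*(-5) = 50)
√(-417/(-462) + y) = √(-417/(-462) + 50) = √(-417*(-1/462) + 50) = √(139/154 + 50) = √(7839/154) = 3*√134134/154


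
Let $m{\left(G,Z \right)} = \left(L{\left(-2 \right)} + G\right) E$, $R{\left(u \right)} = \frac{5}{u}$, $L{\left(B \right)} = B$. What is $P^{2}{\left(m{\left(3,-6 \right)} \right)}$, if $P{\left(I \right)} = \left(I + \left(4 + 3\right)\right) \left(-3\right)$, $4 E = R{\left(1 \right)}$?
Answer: $\frac{9801}{16} \approx 612.56$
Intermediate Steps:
$E = \frac{5}{4}$ ($E = \frac{5 \cdot 1^{-1}}{4} = \frac{5 \cdot 1}{4} = \frac{1}{4} \cdot 5 = \frac{5}{4} \approx 1.25$)
$m{\left(G,Z \right)} = - \frac{5}{2} + \frac{5 G}{4}$ ($m{\left(G,Z \right)} = \left(-2 + G\right) \frac{5}{4} = - \frac{5}{2} + \frac{5 G}{4}$)
$P{\left(I \right)} = -21 - 3 I$ ($P{\left(I \right)} = \left(I + 7\right) \left(-3\right) = \left(7 + I\right) \left(-3\right) = -21 - 3 I$)
$P^{2}{\left(m{\left(3,-6 \right)} \right)} = \left(-21 - 3 \left(- \frac{5}{2} + \frac{5}{4} \cdot 3\right)\right)^{2} = \left(-21 - 3 \left(- \frac{5}{2} + \frac{15}{4}\right)\right)^{2} = \left(-21 - \frac{15}{4}\right)^{2} = \left(- \frac{99}{4}\right)^{2} = \frac{9801}{16}$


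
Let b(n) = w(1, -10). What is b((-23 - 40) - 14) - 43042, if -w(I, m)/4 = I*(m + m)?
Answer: -42962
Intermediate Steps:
w(I, m) = -8*I*m (w(I, m) = -4*I*(m + m) = -4*I*2*m = -8*I*m)
b(n) = 80 (b(n) = -8*1*(-10) = 80)
b((-23 - 40) - 14) - 43042 = 80 - 43042 = -42962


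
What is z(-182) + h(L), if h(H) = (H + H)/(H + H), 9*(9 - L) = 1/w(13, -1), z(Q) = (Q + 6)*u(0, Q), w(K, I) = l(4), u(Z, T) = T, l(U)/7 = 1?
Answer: 32033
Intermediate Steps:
l(U) = 7 (l(U) = 7*1 = 7)
w(K, I) = 7
z(Q) = Q*(6 + Q) (z(Q) = (Q + 6)*Q = (6 + Q)*Q = Q*(6 + Q))
L = 566/63 (L = 9 - 1/9/7 = 9 - 1/9*1/7 = 9 - 1/63 = 566/63 ≈ 8.9841)
h(H) = 1 (h(H) = (2*H)/((2*H)) = (2*H)*(1/(2*H)) = 1)
z(-182) + h(L) = -182*(6 - 182) + 1 = -182*(-176) + 1 = 32032 + 1 = 32033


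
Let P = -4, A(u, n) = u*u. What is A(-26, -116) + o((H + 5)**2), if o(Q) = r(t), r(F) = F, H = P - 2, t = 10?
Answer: 686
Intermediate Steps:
A(u, n) = u**2
H = -6 (H = -4 - 2 = -6)
o(Q) = 10
A(-26, -116) + o((H + 5)**2) = (-26)**2 + 10 = 676 + 10 = 686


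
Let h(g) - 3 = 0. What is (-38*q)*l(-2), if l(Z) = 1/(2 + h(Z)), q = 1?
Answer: -38/5 ≈ -7.6000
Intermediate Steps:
h(g) = 3 (h(g) = 3 + 0 = 3)
l(Z) = ⅕ (l(Z) = 1/(2 + 3) = 1/5 = ⅕)
(-38*q)*l(-2) = -38*1*(⅕) = -38*⅕ = -38/5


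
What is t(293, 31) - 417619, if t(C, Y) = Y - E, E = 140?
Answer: -417728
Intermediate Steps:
t(C, Y) = -140 + Y (t(C, Y) = Y - 1*140 = Y - 140 = -140 + Y)
t(293, 31) - 417619 = (-140 + 31) - 417619 = -109 - 417619 = -417728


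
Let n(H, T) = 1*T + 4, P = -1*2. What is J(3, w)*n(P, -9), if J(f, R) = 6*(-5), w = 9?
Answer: 150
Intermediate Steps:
P = -2
n(H, T) = 4 + T (n(H, T) = T + 4 = 4 + T)
J(f, R) = -30
J(3, w)*n(P, -9) = -30*(4 - 9) = -30*(-5) = 150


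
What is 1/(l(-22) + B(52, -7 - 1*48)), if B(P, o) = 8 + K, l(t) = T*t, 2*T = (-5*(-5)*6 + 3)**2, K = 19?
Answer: -1/257472 ≈ -3.8839e-6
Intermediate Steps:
T = 23409/2 (T = (-5*(-5)*6 + 3)**2/2 = (25*6 + 3)**2/2 = (150 + 3)**2/2 = (1/2)*153**2 = (1/2)*23409 = 23409/2 ≈ 11705.)
l(t) = 23409*t/2
B(P, o) = 27 (B(P, o) = 8 + 19 = 27)
1/(l(-22) + B(52, -7 - 1*48)) = 1/((23409/2)*(-22) + 27) = 1/(-257499 + 27) = 1/(-257472) = -1/257472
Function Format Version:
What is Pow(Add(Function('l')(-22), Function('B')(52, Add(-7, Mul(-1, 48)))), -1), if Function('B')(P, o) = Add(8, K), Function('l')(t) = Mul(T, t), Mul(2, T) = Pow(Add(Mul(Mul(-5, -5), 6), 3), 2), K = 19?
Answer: Rational(-1, 257472) ≈ -3.8839e-6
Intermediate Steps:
T = Rational(23409, 2) (T = Mul(Rational(1, 2), Pow(Add(Mul(Mul(-5, -5), 6), 3), 2)) = Mul(Rational(1, 2), Pow(Add(Mul(25, 6), 3), 2)) = Mul(Rational(1, 2), Pow(Add(150, 3), 2)) = Mul(Rational(1, 2), Pow(153, 2)) = Mul(Rational(1, 2), 23409) = Rational(23409, 2) ≈ 11705.)
Function('l')(t) = Mul(Rational(23409, 2), t)
Function('B')(P, o) = 27 (Function('B')(P, o) = Add(8, 19) = 27)
Pow(Add(Function('l')(-22), Function('B')(52, Add(-7, Mul(-1, 48)))), -1) = Pow(Add(Mul(Rational(23409, 2), -22), 27), -1) = Pow(Add(-257499, 27), -1) = Pow(-257472, -1) = Rational(-1, 257472)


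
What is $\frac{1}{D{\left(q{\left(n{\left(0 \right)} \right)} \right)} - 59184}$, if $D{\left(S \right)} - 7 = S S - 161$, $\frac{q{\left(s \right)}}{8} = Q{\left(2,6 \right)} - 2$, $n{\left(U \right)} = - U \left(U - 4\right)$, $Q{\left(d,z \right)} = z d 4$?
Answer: $\frac{1}{76086} \approx 1.3143 \cdot 10^{-5}$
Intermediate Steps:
$Q{\left(d,z \right)} = 4 d z$ ($Q{\left(d,z \right)} = d z 4 = 4 d z$)
$n{\left(U \right)} = - U \left(-4 + U\right)$
$q{\left(s \right)} = 368$ ($q{\left(s \right)} = 8 \left(4 \cdot 2 \cdot 6 - 2\right) = 8 \left(48 - 2\right) = 8 \cdot 46 = 368$)
$D{\left(S \right)} = -154 + S^{2}$ ($D{\left(S \right)} = 7 + \left(S S - 161\right) = 7 + \left(S^{2} - 161\right) = 7 + \left(-161 + S^{2}\right) = -154 + S^{2}$)
$\frac{1}{D{\left(q{\left(n{\left(0 \right)} \right)} \right)} - 59184} = \frac{1}{\left(-154 + 368^{2}\right) - 59184} = \frac{1}{\left(-154 + 135424\right) - 59184} = \frac{1}{135270 - 59184} = \frac{1}{76086}$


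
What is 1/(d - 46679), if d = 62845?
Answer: 1/16166 ≈ 6.1858e-5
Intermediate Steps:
1/(d - 46679) = 1/(62845 - 46679) = 1/16166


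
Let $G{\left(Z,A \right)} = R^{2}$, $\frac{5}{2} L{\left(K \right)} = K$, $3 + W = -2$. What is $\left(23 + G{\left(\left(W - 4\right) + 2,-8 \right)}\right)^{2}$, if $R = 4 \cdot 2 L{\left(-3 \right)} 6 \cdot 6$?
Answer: $\frac{8919534660481}{625} \approx 1.4271 \cdot 10^{10}$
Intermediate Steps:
$W = -5$ ($W = -3 - 2 = -5$)
$L{\left(K \right)} = \frac{2 K}{5}$
$R = - \frac{1728}{5}$ ($R = 4 \cdot 2 \cdot \frac{2}{5} \left(-3\right) 6 \cdot 6 = 4 \cdot 2 \left(- \frac{6}{5}\right) 6 \cdot 6 = 4 \left(\left(- \frac{12}{5}\right) 6\right) 6 = 4 \left(- \frac{72}{5}\right) 6 = \left(- \frac{288}{5}\right) 6 = - \frac{1728}{5} \approx -345.6$)
$G{\left(Z,A \right)} = \frac{2985984}{25}$ ($G{\left(Z,A \right)} = \left(- \frac{1728}{5}\right)^{2} = \frac{2985984}{25}$)
$\left(23 + G{\left(\left(W - 4\right) + 2,-8 \right)}\right)^{2} = \left(23 + \frac{2985984}{25}\right)^{2} = \left(\frac{2986559}{25}\right)^{2} = \frac{8919534660481}{625}$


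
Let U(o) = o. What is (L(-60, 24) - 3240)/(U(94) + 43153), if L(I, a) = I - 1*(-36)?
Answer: -3264/43247 ≈ -0.075473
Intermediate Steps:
L(I, a) = 36 + I (L(I, a) = I + 36 = 36 + I)
(L(-60, 24) - 3240)/(U(94) + 43153) = ((36 - 60) - 3240)/(94 + 43153) = (-24 - 3240)/43247 = -3264*1/43247 = -3264/43247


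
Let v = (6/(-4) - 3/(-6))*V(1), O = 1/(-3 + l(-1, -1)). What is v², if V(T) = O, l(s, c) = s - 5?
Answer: 1/81 ≈ 0.012346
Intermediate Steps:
l(s, c) = -5 + s
O = -⅑ (O = 1/(-3 + (-5 - 1)) = 1/(-3 - 6) = 1/(-9) = -⅑ ≈ -0.11111)
V(T) = -⅑
v = ⅑ (v = (6/(-4) - 3/(-6))*(-⅑) = (6*(-¼) - 3*(-⅙))*(-⅑) = (-3/2 + ½)*(-⅑) = -1*(-⅑) = ⅑ ≈ 0.11111)
v² = (⅑)² = 1/81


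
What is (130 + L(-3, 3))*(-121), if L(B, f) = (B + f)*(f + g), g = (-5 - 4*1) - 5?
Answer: -15730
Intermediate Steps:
g = -14 (g = (-5 - 4) - 5 = -9 - 5 = -14)
L(B, f) = (-14 + f)*(B + f) (L(B, f) = (B + f)*(f - 14) = (B + f)*(-14 + f) = (-14 + f)*(B + f))
(130 + L(-3, 3))*(-121) = (130 + (3² - 14*(-3) - 14*3 - 3*3))*(-121) = (130 + (9 + 42 - 42 - 9))*(-121) = (130 + 0)*(-121) = 130*(-121) = -15730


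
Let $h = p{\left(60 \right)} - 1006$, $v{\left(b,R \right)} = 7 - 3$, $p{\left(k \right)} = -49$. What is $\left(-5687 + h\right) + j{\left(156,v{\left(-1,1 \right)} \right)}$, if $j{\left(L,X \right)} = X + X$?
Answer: $-6734$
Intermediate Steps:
$v{\left(b,R \right)} = 4$ ($v{\left(b,R \right)} = 7 - 3 = 4$)
$j{\left(L,X \right)} = 2 X$
$h = -1055$ ($h = -49 - 1006 = -1055$)
$\left(-5687 + h\right) + j{\left(156,v{\left(-1,1 \right)} \right)} = \left(-5687 - 1055\right) + 2 \cdot 4 = -6742 + 8 = -6734$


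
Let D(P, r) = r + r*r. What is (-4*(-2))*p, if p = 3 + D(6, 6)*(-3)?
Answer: -984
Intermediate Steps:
D(P, r) = r + r²
p = -123 (p = 3 + (6*(1 + 6))*(-3) = 3 + (6*7)*(-3) = 3 + 42*(-3) = 3 - 126 = -123)
(-4*(-2))*p = -4*(-2)*(-123) = 8*(-123) = -984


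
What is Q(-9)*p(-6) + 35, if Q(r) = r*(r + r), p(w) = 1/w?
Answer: 8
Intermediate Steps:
Q(r) = 2*r² (Q(r) = r*(2*r) = 2*r²)
Q(-9)*p(-6) + 35 = (2*(-9)²)/(-6) + 35 = (2*81)*(-⅙) + 35 = 162*(-⅙) + 35 = -27 + 35 = 8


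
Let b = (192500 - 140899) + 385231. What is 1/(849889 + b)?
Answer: 1/1286721 ≈ 7.7717e-7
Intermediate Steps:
b = 436832 (b = 51601 + 385231 = 436832)
1/(849889 + b) = 1/(849889 + 436832) = 1/1286721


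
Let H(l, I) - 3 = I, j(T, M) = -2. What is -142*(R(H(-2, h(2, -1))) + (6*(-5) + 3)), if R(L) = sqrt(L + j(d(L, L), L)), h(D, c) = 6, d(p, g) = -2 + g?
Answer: 3834 - 142*sqrt(7) ≈ 3458.3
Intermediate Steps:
H(l, I) = 3 + I
R(L) = sqrt(-2 + L) (R(L) = sqrt(L - 2) = sqrt(-2 + L))
-142*(R(H(-2, h(2, -1))) + (6*(-5) + 3)) = -142*(sqrt(-2 + (3 + 6)) + (6*(-5) + 3)) = -142*(sqrt(-2 + 9) + (-30 + 3)) = -142*(sqrt(7) - 27) = -142*(-27 + sqrt(7)) = 3834 - 142*sqrt(7)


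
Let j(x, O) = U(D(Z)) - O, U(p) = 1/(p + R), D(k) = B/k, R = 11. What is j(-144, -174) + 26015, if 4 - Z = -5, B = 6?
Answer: 916618/35 ≈ 26189.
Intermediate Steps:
Z = 9 (Z = 4 - 1*(-5) = 4 + 5 = 9)
D(k) = 6/k
U(p) = 1/(11 + p) (U(p) = 1/(p + 11) = 1/(11 + p))
j(x, O) = 3/35 - O (j(x, O) = 1/(11 + 6/9) - O = 1/(11 + 6*(1/9)) - O = 1/(11 + 2/3) - O = 1/(35/3) - O = 3/35 - O)
j(-144, -174) + 26015 = (3/35 - 1*(-174)) + 26015 = (3/35 + 174) + 26015 = 6093/35 + 26015 = 916618/35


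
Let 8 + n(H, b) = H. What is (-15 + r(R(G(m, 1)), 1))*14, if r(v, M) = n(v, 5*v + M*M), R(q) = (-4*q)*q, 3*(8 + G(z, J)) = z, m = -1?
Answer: -37898/9 ≈ -4210.9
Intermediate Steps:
G(z, J) = -8 + z/3
n(H, b) = -8 + H
R(q) = -4*q²
r(v, M) = -8 + v
(-15 + r(R(G(m, 1)), 1))*14 = (-15 + (-8 - 4*(-8 + (⅓)*(-1))²))*14 = (-15 + (-8 - 4*(-8 - ⅓)²))*14 = (-15 + (-8 - 4*(-25/3)²))*14 = (-15 + (-8 - 4*625/9))*14 = (-15 + (-8 - 2500/9))*14 = (-15 - 2572/9)*14 = -2707/9*14 = -37898/9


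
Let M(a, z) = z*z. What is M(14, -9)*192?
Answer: 15552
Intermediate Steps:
M(a, z) = z**2
M(14, -9)*192 = (-9)**2*192 = 81*192 = 15552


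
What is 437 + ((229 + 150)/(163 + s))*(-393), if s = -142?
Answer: -46590/7 ≈ -6655.7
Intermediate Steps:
437 + ((229 + 150)/(163 + s))*(-393) = 437 + ((229 + 150)/(163 - 142))*(-393) = 437 + (379/21)*(-393) = 437 - 49649/7 = -46590/7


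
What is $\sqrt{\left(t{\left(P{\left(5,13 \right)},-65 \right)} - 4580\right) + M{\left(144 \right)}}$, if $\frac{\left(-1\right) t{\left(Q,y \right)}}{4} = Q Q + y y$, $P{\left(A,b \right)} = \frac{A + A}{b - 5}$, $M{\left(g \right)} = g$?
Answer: $\frac{i \sqrt{85369}}{2} \approx 146.09 i$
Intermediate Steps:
$P{\left(A,b \right)} = \frac{2 A}{-5 + b}$
$t{\left(Q,y \right)} = - 4 Q^{2} - 4 y^{2}$ ($t{\left(Q,y \right)} = - 4 \left(Q Q + y y\right) = - 4 \left(Q^{2} + y^{2}\right) = - 4 Q^{2} - 4 y^{2}$)
$\sqrt{\left(t{\left(P{\left(5,13 \right)},-65 \right)} - 4580\right) + M{\left(144 \right)}} = \sqrt{\left(\left(- 4 \left(2 \cdot 5 \frac{1}{-5 + 13}\right)^{2} - 4 \left(-65\right)^{2}\right) - 4580\right) + 144} = \sqrt{\left(\left(- 4 \left(2 \cdot 5 \cdot \frac{1}{8}\right)^{2} - 16900\right) - 4580\right) + 144} = \sqrt{\left(\left(- 4 \left(\frac{5}{4}\right)^{2} - 16900\right) - 4580\right) + 144} = \sqrt{\left(\left(\left(-4\right) \frac{25}{16} - 16900\right) - 4580\right) + 144} = \sqrt{\left(\left(- \frac{25}{4} - 16900\right) - 4580\right) + 144} = \sqrt{\left(- \frac{67625}{4} - 4580\right) + 144} = \sqrt{- \frac{85945}{4} + 144} = \sqrt{- \frac{85369}{4}} = \frac{i \sqrt{85369}}{2}$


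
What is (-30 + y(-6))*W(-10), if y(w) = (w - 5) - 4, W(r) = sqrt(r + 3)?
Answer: -45*I*sqrt(7) ≈ -119.06*I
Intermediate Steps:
W(r) = sqrt(3 + r)
y(w) = -9 + w (y(w) = (-5 + w) - 4 = -9 + w)
(-30 + y(-6))*W(-10) = (-30 + (-9 - 6))*sqrt(3 - 10) = (-30 - 15)*sqrt(-7) = -45*I*sqrt(7)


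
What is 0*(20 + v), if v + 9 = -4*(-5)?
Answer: 0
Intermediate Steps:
v = 11 (v = -9 - 4*(-5) = -9 + 20 = 11)
0*(20 + v) = 0*(20 + 11) = 0*31 = 0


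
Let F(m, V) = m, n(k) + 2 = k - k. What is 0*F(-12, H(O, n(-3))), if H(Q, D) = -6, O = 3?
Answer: 0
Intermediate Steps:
n(k) = -2 (n(k) = -2 + (k - k) = -2 + 0 = -2)
0*F(-12, H(O, n(-3))) = 0*(-12) = 0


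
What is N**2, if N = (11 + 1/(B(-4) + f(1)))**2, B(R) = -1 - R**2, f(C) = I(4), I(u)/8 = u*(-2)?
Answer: 627422410000/43046721 ≈ 14575.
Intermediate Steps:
I(u) = -16*u (I(u) = 8*(u*(-2)) = 8*(-2*u) = -16*u)
f(C) = -64 (f(C) = -16*4 = -64)
N = 792100/6561 (N = (11 + 1/((-1 - 1*(-4)**2) - 64))**2 = (11 + 1/((-1 - 1*16) - 64))**2 = (11 + 1/((-1 - 16) - 64))**2 = (11 + 1/(-17 - 64))**2 = (11 + 1/(-81))**2 = (11 - 1/81)**2 = (890/81)**2 = 792100/6561 ≈ 120.73)
N**2 = (792100/6561)**2 = 627422410000/43046721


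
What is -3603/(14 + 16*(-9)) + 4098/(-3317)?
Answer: 11418411/431210 ≈ 26.480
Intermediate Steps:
-3603/(14 + 16*(-9)) + 4098/(-3317) = -3603/(14 - 144) + 4098*(-1/3317) = -3603/(-130) - 4098/3317 = -3603*(-1/130) - 4098/3317 = 3603/130 - 4098/3317 = 11418411/431210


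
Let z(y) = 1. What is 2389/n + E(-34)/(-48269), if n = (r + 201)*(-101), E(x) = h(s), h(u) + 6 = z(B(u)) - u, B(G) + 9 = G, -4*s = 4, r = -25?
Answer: -115243537/858029744 ≈ -0.13431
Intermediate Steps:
s = -1 (s = -1/4*4 = -1)
B(G) = -9 + G
h(u) = -5 - u (h(u) = -6 + (1 - u) = -5 - u)
E(x) = -4 (E(x) = -5 - 1*(-1) = -5 + 1 = -4)
n = -17776 (n = (-25 + 201)*(-101) = 176*(-101) = -17776)
2389/n + E(-34)/(-48269) = 2389/(-17776) - 4/(-48269) = 2389*(-1/17776) - 4*(-1/48269) = -2389/17776 + 4/48269 = -115243537/858029744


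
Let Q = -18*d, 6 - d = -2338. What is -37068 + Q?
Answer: -79260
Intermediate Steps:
d = 2344 (d = 6 - 1*(-2338) = 6 + 2338 = 2344)
Q = -42192 (Q = -18*2344 = -42192)
-37068 + Q = -37068 - 42192 = -79260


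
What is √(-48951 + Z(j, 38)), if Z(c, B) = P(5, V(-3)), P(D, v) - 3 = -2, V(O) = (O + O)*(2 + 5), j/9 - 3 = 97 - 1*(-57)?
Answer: 5*I*√1958 ≈ 221.25*I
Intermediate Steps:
j = 1413 (j = 27 + 9*(97 - 1*(-57)) = 27 + 9*(97 + 57) = 27 + 9*154 = 27 + 1386 = 1413)
V(O) = 14*O (V(O) = (2*O)*7 = 14*O)
P(D, v) = 1 (P(D, v) = 3 - 2 = 1)
Z(c, B) = 1
√(-48951 + Z(j, 38)) = √(-48951 + 1) = √(-48950) = 5*I*√1958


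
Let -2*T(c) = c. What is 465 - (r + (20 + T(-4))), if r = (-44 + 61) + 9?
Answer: 417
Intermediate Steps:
T(c) = -c/2
r = 26 (r = 17 + 9 = 26)
465 - (r + (20 + T(-4))) = 465 - (26 + (20 - ½*(-4))) = 465 - (26 + (20 + 2)) = 465 - (26 + 22) = 465 - 1*48 = 465 - 48 = 417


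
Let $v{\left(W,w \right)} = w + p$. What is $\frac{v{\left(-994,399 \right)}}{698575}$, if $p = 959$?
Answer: $\frac{1358}{698575} \approx 0.001944$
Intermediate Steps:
$v{\left(W,w \right)} = 959 + w$ ($v{\left(W,w \right)} = w + 959 = 959 + w$)
$\frac{v{\left(-994,399 \right)}}{698575} = \frac{959 + 399}{698575} = 1358 \cdot \frac{1}{698575} = \frac{1358}{698575}$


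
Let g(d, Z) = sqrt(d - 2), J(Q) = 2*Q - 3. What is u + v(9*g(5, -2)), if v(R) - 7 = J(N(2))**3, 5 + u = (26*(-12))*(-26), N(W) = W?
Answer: 8115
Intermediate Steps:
J(Q) = -3 + 2*Q
g(d, Z) = sqrt(-2 + d)
u = 8107 (u = -5 + (26*(-12))*(-26) = -5 - 312*(-26) = -5 + 8112 = 8107)
v(R) = 8 (v(R) = 7 + (-3 + 2*2)**3 = 7 + (-3 + 4)**3 = 7 + 1**3 = 7 + 1 = 8)
u + v(9*g(5, -2)) = 8107 + 8 = 8115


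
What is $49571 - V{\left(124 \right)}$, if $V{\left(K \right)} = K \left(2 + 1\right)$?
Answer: $49199$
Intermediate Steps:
$V{\left(K \right)} = 3 K$ ($V{\left(K \right)} = K 3 = 3 K$)
$49571 - V{\left(124 \right)} = 49571 - 3 \cdot 124 = 49571 - 372 = 49199$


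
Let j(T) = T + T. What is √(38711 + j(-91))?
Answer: 3*√4281 ≈ 196.29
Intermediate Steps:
j(T) = 2*T
√(38711 + j(-91)) = √(38711 + 2*(-91)) = √(38711 - 182) = √38529 = 3*√4281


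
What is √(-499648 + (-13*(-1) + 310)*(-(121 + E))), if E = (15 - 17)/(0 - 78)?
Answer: 4*I*√51213903/39 ≈ 733.99*I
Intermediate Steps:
E = 1/39 (E = -2/(-78) = -2*(-1/78) = 1/39 ≈ 0.025641)
√(-499648 + (-13*(-1) + 310)*(-(121 + E))) = √(-499648 + (-13*(-1) + 310)*(-(121 + 1/39))) = √(-499648 + (13 + 310)*(-1*4720/39)) = √(-499648 + 323*(-4720/39)) = √(-499648 - 1524560/39) = √(-21010832/39) = 4*I*√51213903/39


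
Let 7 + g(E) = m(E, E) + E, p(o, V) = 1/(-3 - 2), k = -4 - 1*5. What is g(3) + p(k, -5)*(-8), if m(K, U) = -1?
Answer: -17/5 ≈ -3.4000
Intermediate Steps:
k = -9 (k = -4 - 5 = -9)
p(o, V) = -1/5 (p(o, V) = 1/(-5) = -1/5)
g(E) = -8 + E (g(E) = -7 + (-1 + E) = -8 + E)
g(3) + p(k, -5)*(-8) = (-8 + 3) - 1/5*(-8) = -5 + 8/5 = -17/5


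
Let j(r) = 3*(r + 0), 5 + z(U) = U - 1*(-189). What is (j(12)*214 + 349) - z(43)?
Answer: 7826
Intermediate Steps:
z(U) = 184 + U (z(U) = -5 + (U - 1*(-189)) = -5 + (U + 189) = -5 + (189 + U) = 184 + U)
j(r) = 3*r
(j(12)*214 + 349) - z(43) = ((3*12)*214 + 349) - (184 + 43) = (36*214 + 349) - 1*227 = (7704 + 349) - 227 = 8053 - 227 = 7826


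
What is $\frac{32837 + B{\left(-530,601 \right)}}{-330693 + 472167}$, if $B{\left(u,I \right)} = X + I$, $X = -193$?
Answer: $\frac{33245}{141474} \approx 0.23499$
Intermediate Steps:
$B{\left(u,I \right)} = -193 + I$
$\frac{32837 + B{\left(-530,601 \right)}}{-330693 + 472167} = \frac{32837 + \left(-193 + 601\right)}{-330693 + 472167} = \frac{32837 + 408}{141474} = 33245 \cdot \frac{1}{141474} = \frac{33245}{141474}$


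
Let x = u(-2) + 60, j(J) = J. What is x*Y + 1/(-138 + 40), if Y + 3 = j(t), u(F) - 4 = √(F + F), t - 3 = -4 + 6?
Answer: 12543/98 + 4*I ≈ 127.99 + 4.0*I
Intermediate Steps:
t = 5 (t = 3 + (-4 + 6) = 3 + 2 = 5)
u(F) = 4 + √2*√F (u(F) = 4 + √(F + F) = 4 + √(2*F) = 4 + √2*√F)
Y = 2 (Y = -3 + 5 = 2)
x = 64 + 2*I (x = (4 + √2*√(-2)) + 60 = (4 + √2*(I*√2)) + 60 = (4 + 2*I) + 60 = 64 + 2*I ≈ 64.0 + 2.0*I)
x*Y + 1/(-138 + 40) = (64 + 2*I)*2 + 1/(-138 + 40) = (128 + 4*I) + 1/(-98) = (128 + 4*I) - 1/98 = 12543/98 + 4*I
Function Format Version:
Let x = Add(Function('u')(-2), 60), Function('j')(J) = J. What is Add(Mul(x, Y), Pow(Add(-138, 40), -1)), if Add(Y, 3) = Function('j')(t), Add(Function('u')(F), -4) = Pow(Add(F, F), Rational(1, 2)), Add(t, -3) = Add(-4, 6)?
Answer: Add(Rational(12543, 98), Mul(4, I)) ≈ Add(127.99, Mul(4.0000, I))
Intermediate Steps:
t = 5 (t = Add(3, Add(-4, 6)) = Add(3, 2) = 5)
Function('u')(F) = Add(4, Mul(Pow(2, Rational(1, 2)), Pow(F, Rational(1, 2)))) (Function('u')(F) = Add(4, Pow(Add(F, F), Rational(1, 2))) = Add(4, Pow(Mul(2, F), Rational(1, 2))) = Add(4, Mul(Pow(2, Rational(1, 2)), Pow(F, Rational(1, 2)))))
Y = 2 (Y = Add(-3, 5) = 2)
x = Add(64, Mul(2, I)) (x = Add(Add(4, Mul(Pow(2, Rational(1, 2)), Pow(-2, Rational(1, 2)))), 60) = Add(Add(4, Mul(Pow(2, Rational(1, 2)), Mul(I, Pow(2, Rational(1, 2))))), 60) = Add(Add(4, Mul(2, I)), 60) = Add(64, Mul(2, I)) ≈ Add(64.000, Mul(2.0000, I)))
Add(Mul(x, Y), Pow(Add(-138, 40), -1)) = Add(Mul(Add(64, Mul(2, I)), 2), Pow(Add(-138, 40), -1)) = Add(Add(128, Mul(4, I)), Pow(-98, -1)) = Add(Add(128, Mul(4, I)), Rational(-1, 98)) = Add(Rational(12543, 98), Mul(4, I))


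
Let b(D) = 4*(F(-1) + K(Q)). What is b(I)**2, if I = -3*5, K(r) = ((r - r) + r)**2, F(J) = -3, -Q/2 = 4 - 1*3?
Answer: 16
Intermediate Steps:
Q = -2 (Q = -2*(4 - 1*3) = -2*(4 - 3) = -2*1 = -2)
K(r) = r**2 (K(r) = (0 + r)**2 = r**2)
I = -15
b(D) = 4 (b(D) = 4*(-3 + (-2)**2) = 4*(-3 + 4) = 4*1 = 4)
b(I)**2 = 4**2 = 16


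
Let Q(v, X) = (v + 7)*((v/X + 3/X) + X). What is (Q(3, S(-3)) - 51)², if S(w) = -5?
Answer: 12769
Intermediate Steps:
Q(v, X) = (7 + v)*(X + 3/X + v/X) (Q(v, X) = (7 + v)*((3/X + v/X) + X) = (7 + v)*(X + 3/X + v/X))
(Q(3, S(-3)) - 51)² = ((21 + 3² + 10*3 + (-5)²*(7 + 3))/(-5) - 51)² = (-(21 + 9 + 30 + 25*10)/5 - 51)² = (-(21 + 9 + 30 + 250)/5 - 51)² = (-⅕*310 - 51)² = (-62 - 51)² = (-113)² = 12769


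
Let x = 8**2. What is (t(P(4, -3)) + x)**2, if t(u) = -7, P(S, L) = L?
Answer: 3249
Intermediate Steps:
x = 64
(t(P(4, -3)) + x)**2 = (-7 + 64)**2 = 57**2 = 3249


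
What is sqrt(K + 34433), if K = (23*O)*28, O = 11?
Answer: 3*sqrt(4613) ≈ 203.76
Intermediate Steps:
K = 7084 (K = (23*11)*28 = 253*28 = 7084)
sqrt(K + 34433) = sqrt(7084 + 34433) = sqrt(41517) = 3*sqrt(4613)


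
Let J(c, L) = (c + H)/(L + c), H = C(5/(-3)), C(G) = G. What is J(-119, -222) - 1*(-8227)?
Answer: 8416583/1023 ≈ 8227.4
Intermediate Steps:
H = -5/3 (H = 5/(-3) = 5*(-1/3) = -5/3 ≈ -1.6667)
J(c, L) = (-5/3 + c)/(L + c) (J(c, L) = (c - 5/3)/(L + c) = (-5/3 + c)/(L + c))
J(-119, -222) - 1*(-8227) = (-5/3 - 119)/(-222 - 119) - 1*(-8227) = -362/3/(-341) + 8227 = -1/341*(-362/3) + 8227 = 362/1023 + 8227 = 8416583/1023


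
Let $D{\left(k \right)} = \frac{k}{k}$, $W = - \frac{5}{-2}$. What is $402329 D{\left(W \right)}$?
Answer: $402329$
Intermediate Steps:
$W = \frac{5}{2}$ ($W = \left(-5\right) \left(- \frac{1}{2}\right) = \frac{5}{2} \approx 2.5$)
$D{\left(k \right)} = 1$
$402329 D{\left(W \right)} = 402329 \cdot 1 = 402329$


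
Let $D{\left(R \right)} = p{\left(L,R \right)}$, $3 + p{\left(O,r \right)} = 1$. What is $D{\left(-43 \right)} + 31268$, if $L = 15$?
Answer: $31266$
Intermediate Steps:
$p{\left(O,r \right)} = -2$ ($p{\left(O,r \right)} = -3 + 1 = -2$)
$D{\left(R \right)} = -2$
$D{\left(-43 \right)} + 31268 = -2 + 31268 = 31266$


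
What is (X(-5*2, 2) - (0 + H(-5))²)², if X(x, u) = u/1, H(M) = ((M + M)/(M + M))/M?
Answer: 2401/625 ≈ 3.8416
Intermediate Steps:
H(M) = 1/M (H(M) = ((2*M)/((2*M)))/M = ((2*M)*(1/(2*M)))/M = 1/M)
X(x, u) = u (X(x, u) = u*1 = u)
(X(-5*2, 2) - (0 + H(-5))²)² = (2 - (0 + 1/(-5))²)² = (2 - (0 - ⅕)²)² = (2 - (-⅕)²)² = (2 - 1*1/25)² = (2 - 1/25)² = (49/25)² = 2401/625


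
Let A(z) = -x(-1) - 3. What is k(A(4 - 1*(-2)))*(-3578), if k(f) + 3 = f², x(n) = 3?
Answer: -118074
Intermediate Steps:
A(z) = -6 (A(z) = -1*3 - 3 = -3 - 3 = -6)
k(f) = -3 + f²
k(A(4 - 1*(-2)))*(-3578) = (-3 + (-6)²)*(-3578) = (-3 + 36)*(-3578) = 33*(-3578) = -118074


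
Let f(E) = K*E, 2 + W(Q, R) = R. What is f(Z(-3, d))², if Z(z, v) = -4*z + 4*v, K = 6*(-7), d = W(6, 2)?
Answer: 254016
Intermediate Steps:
W(Q, R) = -2 + R
d = 0 (d = -2 + 2 = 0)
K = -42
f(E) = -42*E
f(Z(-3, d))² = (-42*(-4*(-3) + 4*0))² = (-42*(12 + 0))² = (-42*12)² = (-504)² = 254016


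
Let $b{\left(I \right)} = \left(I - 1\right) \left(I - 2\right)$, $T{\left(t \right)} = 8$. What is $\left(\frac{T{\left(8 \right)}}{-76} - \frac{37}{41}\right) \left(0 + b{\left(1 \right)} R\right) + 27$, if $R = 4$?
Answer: $27$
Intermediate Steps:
$b{\left(I \right)} = \left(-1 + I\right) \left(-2 + I\right)$
$\left(\frac{T{\left(8 \right)}}{-76} - \frac{37}{41}\right) \left(0 + b{\left(1 \right)} R\right) + 27 = \left(\frac{8}{-76} - \frac{37}{41}\right) \left(0 + \left(2 + 1^{2} - 3\right) 4\right) + 27 = \left(8 \left(- \frac{1}{76}\right) - \frac{37}{41}\right) \left(0 + \left(2 + 1 - 3\right) 4\right) + 27 = \left(- \frac{2}{19} - \frac{37}{41}\right) \left(0 + 0 \cdot 4\right) + 27 = - \frac{785 \left(0 + 0\right)}{779} + 27 = \left(- \frac{785}{779}\right) 0 + 27 = 0 + 27 = 27$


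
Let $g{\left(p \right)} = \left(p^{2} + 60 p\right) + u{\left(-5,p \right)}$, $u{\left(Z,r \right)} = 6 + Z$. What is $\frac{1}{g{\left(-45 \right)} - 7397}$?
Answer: $- \frac{1}{8071} \approx -0.0001239$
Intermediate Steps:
$g{\left(p \right)} = 1 + p^{2} + 60 p$ ($g{\left(p \right)} = \left(p^{2} + 60 p\right) + \left(6 - 5\right) = \left(p^{2} + 60 p\right) + 1 = 1 + p^{2} + 60 p$)
$\frac{1}{g{\left(-45 \right)} - 7397} = \frac{1}{\left(1 + \left(-45\right)^{2} + 60 \left(-45\right)\right) - 7397} = \frac{1}{\left(1 + 2025 - 2700\right) - 7397} = \frac{1}{-674 - 7397} = \frac{1}{-8071} = - \frac{1}{8071}$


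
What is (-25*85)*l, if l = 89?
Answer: -189125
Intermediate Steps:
(-25*85)*l = -25*85*89 = -2125*89 = -189125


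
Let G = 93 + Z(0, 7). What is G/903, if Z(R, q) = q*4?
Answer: 121/903 ≈ 0.13400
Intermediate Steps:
Z(R, q) = 4*q
G = 121 (G = 93 + 4*7 = 93 + 28 = 121)
G/903 = 121/903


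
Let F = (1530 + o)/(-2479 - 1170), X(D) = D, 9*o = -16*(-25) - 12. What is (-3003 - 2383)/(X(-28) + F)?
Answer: 88440813/466853 ≈ 189.44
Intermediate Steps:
o = 388/9 (o = (-16*(-25) - 12)/9 = (400 - 12)/9 = (⅑)*388 = 388/9 ≈ 43.111)
F = -14158/32841 (F = (1530 + 388/9)/(-2479 - 1170) = (14158/9)/(-3649) = (14158/9)*(-1/3649) = -14158/32841 ≈ -0.43111)
(-3003 - 2383)/(X(-28) + F) = (-3003 - 2383)/(-28 - 14158/32841) = -5386/(-933706/32841) = -5386*(-32841/933706) = 88440813/466853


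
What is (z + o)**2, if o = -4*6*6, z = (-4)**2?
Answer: 16384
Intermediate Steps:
z = 16
o = -144 (o = -24*6 = -144)
(z + o)**2 = (16 - 144)**2 = (-128)**2 = 16384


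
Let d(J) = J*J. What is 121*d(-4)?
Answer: 1936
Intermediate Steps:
d(J) = J²
121*d(-4) = 121*(-4)² = 121*16 = 1936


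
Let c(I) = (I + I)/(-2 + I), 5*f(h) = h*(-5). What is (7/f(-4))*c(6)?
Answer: 21/4 ≈ 5.2500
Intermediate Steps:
f(h) = -h (f(h) = (h*(-5))/5 = (-5*h)/5 = -h)
c(I) = 2*I/(-2 + I) (c(I) = (2*I)/(-2 + I) = 2*I/(-2 + I))
(7/f(-4))*c(6) = (7/((-1*(-4))))*(2*6/(-2 + 6)) = (7/4)*(2*6/4) = (7*(¼))*(2*6*(¼)) = (7/4)*3 = 21/4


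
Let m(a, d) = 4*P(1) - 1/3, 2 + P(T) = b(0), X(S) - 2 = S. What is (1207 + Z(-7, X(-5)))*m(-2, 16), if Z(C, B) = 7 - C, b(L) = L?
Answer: -10175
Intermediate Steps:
X(S) = 2 + S
P(T) = -2 (P(T) = -2 + 0 = -2)
m(a, d) = -25/3 (m(a, d) = 4*(-2) - 1/3 = -8 - 1*⅓ = -8 - ⅓ = -25/3)
(1207 + Z(-7, X(-5)))*m(-2, 16) = (1207 + (7 - 1*(-7)))*(-25/3) = (1207 + (7 + 7))*(-25/3) = (1207 + 14)*(-25/3) = 1221*(-25/3) = -10175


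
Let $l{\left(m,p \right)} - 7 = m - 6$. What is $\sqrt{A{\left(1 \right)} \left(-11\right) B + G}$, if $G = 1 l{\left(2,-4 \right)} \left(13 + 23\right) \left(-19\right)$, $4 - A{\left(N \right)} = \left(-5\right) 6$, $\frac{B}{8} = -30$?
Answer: $2 \sqrt{21927} \approx 296.16$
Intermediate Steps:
$B = -240$ ($B = 8 \left(-30\right) = -240$)
$l{\left(m,p \right)} = 1 + m$ ($l{\left(m,p \right)} = 7 + \left(m - 6\right) = 7 + \left(-6 + m\right) = 1 + m$)
$A{\left(N \right)} = 34$ ($A{\left(N \right)} = 4 - \left(-5\right) 6 = 4 - -30 = 4 + 30 = 34$)
$G = -2052$ ($G = 1 \left(1 + 2\right) \left(13 + 23\right) \left(-19\right) = 1 \cdot 3 \cdot 36 \left(-19\right) = 3 \left(-684\right) = -2052$)
$\sqrt{A{\left(1 \right)} \left(-11\right) B + G} = \sqrt{34 \left(-11\right) \left(-240\right) - 2052} = \sqrt{\left(-374\right) \left(-240\right) - 2052} = \sqrt{89760 - 2052} = \sqrt{87708} = 2 \sqrt{21927}$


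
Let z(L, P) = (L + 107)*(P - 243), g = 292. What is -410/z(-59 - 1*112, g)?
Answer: 205/1568 ≈ 0.13074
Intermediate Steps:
z(L, P) = (-243 + P)*(107 + L) (z(L, P) = (107 + L)*(-243 + P) = (-243 + P)*(107 + L))
-410/z(-59 - 1*112, g) = -410/(-26001 - 243*(-59 - 1*112) + 107*292 + (-59 - 1*112)*292) = -410/(-26001 - 243*(-59 - 112) + 31244 + (-59 - 112)*292) = -410/(-26001 - 243*(-171) + 31244 - 171*292) = -410/(-26001 + 41553 + 31244 - 49932) = -410/(-3136) = -410*(-1/3136) = 205/1568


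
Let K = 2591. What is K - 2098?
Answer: 493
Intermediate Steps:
K - 2098 = 2591 - 2098 = 493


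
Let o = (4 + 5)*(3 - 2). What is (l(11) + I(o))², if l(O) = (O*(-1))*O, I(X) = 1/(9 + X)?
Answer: 4739329/324 ≈ 14628.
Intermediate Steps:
o = 9 (o = 9*1 = 9)
l(O) = -O² (l(O) = (-O)*O = -O²)
(l(11) + I(o))² = (-1*11² + 1/(9 + 9))² = (-1*121 + 1/18)² = (-121 + 1/18)² = (-2177/18)² = 4739329/324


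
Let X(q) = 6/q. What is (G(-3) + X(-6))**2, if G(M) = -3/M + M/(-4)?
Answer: 9/16 ≈ 0.56250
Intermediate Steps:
G(M) = -3/M - M/4 (G(M) = -3/M + M*(-1/4) = -3/M - M/4)
(G(-3) + X(-6))**2 = ((-3/(-3) - 1/4*(-3)) + 6/(-6))**2 = ((-3*(-1/3) + 3/4) + 6*(-1/6))**2 = ((1 + 3/4) - 1)**2 = (7/4 - 1)**2 = (3/4)**2 = 9/16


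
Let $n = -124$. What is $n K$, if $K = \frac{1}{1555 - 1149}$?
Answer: $- \frac{62}{203} \approx -0.30542$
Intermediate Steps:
$K = \frac{1}{406} \approx 0.0024631$
$n K = \left(-124\right) \frac{1}{406} = - \frac{62}{203}$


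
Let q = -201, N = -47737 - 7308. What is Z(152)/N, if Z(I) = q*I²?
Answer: 4643904/55045 ≈ 84.366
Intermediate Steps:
N = -55045
Z(I) = -201*I²
Z(152)/N = -201*152²/(-55045) = -201*23104*(-1/55045) = -4643904*(-1/55045) = 4643904/55045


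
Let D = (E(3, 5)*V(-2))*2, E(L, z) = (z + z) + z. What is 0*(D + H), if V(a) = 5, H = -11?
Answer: 0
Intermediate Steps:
E(L, z) = 3*z (E(L, z) = 2*z + z = 3*z)
D = 150 (D = ((3*5)*5)*2 = (15*5)*2 = 75*2 = 150)
0*(D + H) = 0*(150 - 11) = 0*139 = 0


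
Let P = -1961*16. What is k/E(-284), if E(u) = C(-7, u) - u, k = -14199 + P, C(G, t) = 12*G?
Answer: -1823/8 ≈ -227.88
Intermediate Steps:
P = -31376
k = -45575 (k = -14199 - 31376 = -45575)
E(u) = -84 - u (E(u) = 12*(-7) - u = -84 - u)
k/E(-284) = -45575/(-84 - 1*(-284)) = -45575/(-84 + 284) = -45575/200 = -45575*1/200 = -1823/8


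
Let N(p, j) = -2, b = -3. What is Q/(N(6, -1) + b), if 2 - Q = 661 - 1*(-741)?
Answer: 280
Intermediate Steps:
Q = -1400 (Q = 2 - (661 - 1*(-741)) = 2 - (661 + 741) = 2 - 1*1402 = 2 - 1402 = -1400)
Q/(N(6, -1) + b) = -1400/(-2 - 3) = -1400/(-5) = -⅕*(-1400) = 280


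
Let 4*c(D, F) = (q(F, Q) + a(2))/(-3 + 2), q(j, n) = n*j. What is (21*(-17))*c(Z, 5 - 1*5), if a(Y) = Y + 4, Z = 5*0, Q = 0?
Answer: 1071/2 ≈ 535.50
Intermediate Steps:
q(j, n) = j*n
Z = 0
a(Y) = 4 + Y
c(D, F) = -3/2 (c(D, F) = ((F*0 + (4 + 2))/(-3 + 2))/4 = ((0 + 6)/(-1))/4 = (6*(-1))/4 = (1/4)*(-6) = -3/2)
(21*(-17))*c(Z, 5 - 1*5) = (21*(-17))*(-3/2) = -357*(-3/2) = 1071/2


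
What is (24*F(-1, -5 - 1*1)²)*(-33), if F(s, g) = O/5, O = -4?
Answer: -12672/25 ≈ -506.88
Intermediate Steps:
F(s, g) = -⅘ (F(s, g) = -4/5 = -4*⅕ = -⅘)
(24*F(-1, -5 - 1*1)²)*(-33) = (24*(-⅘)²)*(-33) = (24*(16/25))*(-33) = (384/25)*(-33) = -12672/25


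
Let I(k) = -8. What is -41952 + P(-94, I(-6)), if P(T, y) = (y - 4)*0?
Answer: -41952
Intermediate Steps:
P(T, y) = 0 (P(T, y) = (-4 + y)*0 = 0)
-41952 + P(-94, I(-6)) = -41952 + 0 = -41952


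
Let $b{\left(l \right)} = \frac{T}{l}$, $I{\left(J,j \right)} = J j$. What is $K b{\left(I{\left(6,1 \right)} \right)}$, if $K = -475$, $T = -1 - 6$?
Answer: $\frac{3325}{6} \approx 554.17$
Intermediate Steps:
$T = -7$ ($T = -1 - 6 = -7$)
$b{\left(l \right)} = - \frac{7}{l}$
$K b{\left(I{\left(6,1 \right)} \right)} = - 475 \left(- \frac{7}{6 \cdot 1}\right) = - 475 \left(- \frac{7}{6}\right) = - 475 \left(\left(-7\right) \frac{1}{6}\right) = \left(-475\right) \left(- \frac{7}{6}\right) = \frac{3325}{6}$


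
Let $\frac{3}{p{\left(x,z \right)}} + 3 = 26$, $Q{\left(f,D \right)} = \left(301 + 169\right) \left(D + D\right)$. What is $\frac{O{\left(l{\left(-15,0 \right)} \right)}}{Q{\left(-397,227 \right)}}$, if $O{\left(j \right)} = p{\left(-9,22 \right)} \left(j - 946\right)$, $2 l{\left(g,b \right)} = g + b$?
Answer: $- \frac{5721}{9815480} \approx -0.00058286$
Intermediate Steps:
$Q{\left(f,D \right)} = 940 D$ ($Q{\left(f,D \right)} = 470 \cdot 2 D = 940 D$)
$p{\left(x,z \right)} = \frac{3}{23}$ ($p{\left(x,z \right)} = \frac{3}{-3 + 26} = \frac{3}{23}$)
$l{\left(g,b \right)} = \frac{b}{2} + \frac{g}{2}$ ($l{\left(g,b \right)} = \frac{g + b}{2} = \frac{b + g}{2} = \frac{b}{2} + \frac{g}{2}$)
$O{\left(j \right)} = - \frac{2838}{23} + \frac{3 j}{23}$ ($O{\left(j \right)} = \frac{3 \left(j - 946\right)}{23} = \frac{3 \left(-946 + j\right)}{23} = - \frac{2838}{23} + \frac{3 j}{23}$)
$\frac{O{\left(l{\left(-15,0 \right)} \right)}}{Q{\left(-397,227 \right)}} = \frac{- \frac{2838}{23} + \frac{3 \left(\frac{1}{2} \cdot 0 + \frac{1}{2} \left(-15\right)\right)}{23}}{940 \cdot 227} = \frac{- \frac{2838}{23} + \frac{3 \left(0 - \frac{15}{2}\right)}{23}}{213380} = \left(- \frac{2838}{23} + \frac{3}{23} \left(- \frac{15}{2}\right)\right) \frac{1}{213380} = \left(- \frac{2838}{23} - \frac{45}{46}\right) \frac{1}{213380} = \left(- \frac{5721}{46}\right) \frac{1}{213380} = - \frac{5721}{9815480}$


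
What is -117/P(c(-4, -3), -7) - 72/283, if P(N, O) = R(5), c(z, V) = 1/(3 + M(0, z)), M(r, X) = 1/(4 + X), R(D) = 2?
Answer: -33255/566 ≈ -58.754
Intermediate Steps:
c(z, V) = 1/(3 + 1/(4 + z))
P(N, O) = 2
-117/P(c(-4, -3), -7) - 72/283 = -117/2 - 72/283 = -33255/566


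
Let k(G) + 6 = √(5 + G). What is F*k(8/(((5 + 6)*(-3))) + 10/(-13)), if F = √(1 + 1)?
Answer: √2*(-2574 + √734019)/429 ≈ -5.6610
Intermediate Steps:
k(G) = -6 + √(5 + G)
F = √2 ≈ 1.4142
F*k(8/(((5 + 6)*(-3))) + 10/(-13)) = √2*(-6 + √(5 + (8/(((5 + 6)*(-3))) + 10/(-13)))) = √2*(-6 + √(5 + (8/((11*(-3))) + 10*(-1/13)))) = √2*(-6 + √(5 + (8/(-33) - 10/13))) = √2*(-6 + √(5 + (8*(-1/33) - 10/13))) = √2*(-6 + √(5 + (-8/33 - 10/13))) = √2*(-6 + √(5 - 434/429)) = √2*(-6 + √(1711/429)) = √2*(-6 + √734019/429)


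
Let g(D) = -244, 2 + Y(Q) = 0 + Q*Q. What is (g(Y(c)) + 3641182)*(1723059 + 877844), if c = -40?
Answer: 9469726567014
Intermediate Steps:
Y(Q) = -2 + Q**2 (Y(Q) = -2 + (0 + Q*Q) = -2 + (0 + Q**2) = -2 + Q**2)
(g(Y(c)) + 3641182)*(1723059 + 877844) = (-244 + 3641182)*(1723059 + 877844) = 3640938*2600903 = 9469726567014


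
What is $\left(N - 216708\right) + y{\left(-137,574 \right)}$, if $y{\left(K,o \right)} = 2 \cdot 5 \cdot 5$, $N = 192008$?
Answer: $-24650$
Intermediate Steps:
$y{\left(K,o \right)} = 50$ ($y{\left(K,o \right)} = 10 \cdot 5 = 50$)
$\left(N - 216708\right) + y{\left(-137,574 \right)} = \left(192008 - 216708\right) + 50 = -24700 + 50 = -24650$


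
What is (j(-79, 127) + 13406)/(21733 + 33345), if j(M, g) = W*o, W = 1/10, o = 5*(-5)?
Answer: 26807/110156 ≈ 0.24335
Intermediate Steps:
o = -25
W = ⅒ ≈ 0.10000
j(M, g) = -5/2 (j(M, g) = (⅒)*(-25) = -5/2)
(j(-79, 127) + 13406)/(21733 + 33345) = (-5/2 + 13406)/(21733 + 33345) = (26807/2)/55078 = (26807/2)*(1/55078) = 26807/110156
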